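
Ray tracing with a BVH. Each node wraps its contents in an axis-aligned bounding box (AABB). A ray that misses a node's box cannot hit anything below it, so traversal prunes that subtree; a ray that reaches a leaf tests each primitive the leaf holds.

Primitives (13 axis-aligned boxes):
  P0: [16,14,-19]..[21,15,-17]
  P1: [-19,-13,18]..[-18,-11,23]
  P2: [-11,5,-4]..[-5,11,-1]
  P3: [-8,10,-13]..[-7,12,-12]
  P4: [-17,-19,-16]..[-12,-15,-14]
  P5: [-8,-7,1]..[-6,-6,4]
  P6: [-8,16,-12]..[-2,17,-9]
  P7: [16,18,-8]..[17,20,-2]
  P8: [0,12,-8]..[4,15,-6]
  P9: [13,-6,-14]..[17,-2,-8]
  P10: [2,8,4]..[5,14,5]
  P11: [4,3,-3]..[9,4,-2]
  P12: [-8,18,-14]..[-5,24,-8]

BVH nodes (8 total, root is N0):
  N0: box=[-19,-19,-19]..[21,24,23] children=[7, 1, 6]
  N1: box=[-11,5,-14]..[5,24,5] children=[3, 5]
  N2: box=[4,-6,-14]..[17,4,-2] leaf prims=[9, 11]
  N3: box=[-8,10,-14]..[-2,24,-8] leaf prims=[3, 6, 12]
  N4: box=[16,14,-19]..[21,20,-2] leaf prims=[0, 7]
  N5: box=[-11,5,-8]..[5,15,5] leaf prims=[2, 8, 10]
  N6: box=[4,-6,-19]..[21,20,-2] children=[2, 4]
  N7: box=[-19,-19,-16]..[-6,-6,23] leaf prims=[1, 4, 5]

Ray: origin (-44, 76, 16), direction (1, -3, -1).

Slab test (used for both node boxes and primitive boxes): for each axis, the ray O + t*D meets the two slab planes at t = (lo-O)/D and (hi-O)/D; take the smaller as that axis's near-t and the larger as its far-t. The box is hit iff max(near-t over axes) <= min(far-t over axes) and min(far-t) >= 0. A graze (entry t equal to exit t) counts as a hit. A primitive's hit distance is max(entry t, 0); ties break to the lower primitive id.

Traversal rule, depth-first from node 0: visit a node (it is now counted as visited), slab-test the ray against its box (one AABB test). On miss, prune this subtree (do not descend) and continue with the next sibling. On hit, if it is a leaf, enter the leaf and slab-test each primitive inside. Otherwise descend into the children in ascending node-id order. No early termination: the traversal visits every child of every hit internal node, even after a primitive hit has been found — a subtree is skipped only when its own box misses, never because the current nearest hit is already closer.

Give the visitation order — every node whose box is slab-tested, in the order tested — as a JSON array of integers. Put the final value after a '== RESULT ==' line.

Walk:
N0 x:[25,65] y:[52/3,95/3] z:[-7,35] -> hit [25,95/3], descend [1, 6, 7]
  N1 x:[33,49] y:[52/3,71/3] z:[11,30] -> miss, prune
  N6 x:[48,65] y:[56/3,82/3] z:[18,35] -> miss, prune
  N7 x:[25,38] y:[82/3,95/3] z:[-7,32] -> hit [82/3,95/3] leaf, test {P1(miss), P4@t=91/3, P5(miss)}

Visited [0, 1, 6, 7]. Tests: 4 box, 1 leaf. Nearest: P4.

== RESULT ==
[0, 1, 6, 7]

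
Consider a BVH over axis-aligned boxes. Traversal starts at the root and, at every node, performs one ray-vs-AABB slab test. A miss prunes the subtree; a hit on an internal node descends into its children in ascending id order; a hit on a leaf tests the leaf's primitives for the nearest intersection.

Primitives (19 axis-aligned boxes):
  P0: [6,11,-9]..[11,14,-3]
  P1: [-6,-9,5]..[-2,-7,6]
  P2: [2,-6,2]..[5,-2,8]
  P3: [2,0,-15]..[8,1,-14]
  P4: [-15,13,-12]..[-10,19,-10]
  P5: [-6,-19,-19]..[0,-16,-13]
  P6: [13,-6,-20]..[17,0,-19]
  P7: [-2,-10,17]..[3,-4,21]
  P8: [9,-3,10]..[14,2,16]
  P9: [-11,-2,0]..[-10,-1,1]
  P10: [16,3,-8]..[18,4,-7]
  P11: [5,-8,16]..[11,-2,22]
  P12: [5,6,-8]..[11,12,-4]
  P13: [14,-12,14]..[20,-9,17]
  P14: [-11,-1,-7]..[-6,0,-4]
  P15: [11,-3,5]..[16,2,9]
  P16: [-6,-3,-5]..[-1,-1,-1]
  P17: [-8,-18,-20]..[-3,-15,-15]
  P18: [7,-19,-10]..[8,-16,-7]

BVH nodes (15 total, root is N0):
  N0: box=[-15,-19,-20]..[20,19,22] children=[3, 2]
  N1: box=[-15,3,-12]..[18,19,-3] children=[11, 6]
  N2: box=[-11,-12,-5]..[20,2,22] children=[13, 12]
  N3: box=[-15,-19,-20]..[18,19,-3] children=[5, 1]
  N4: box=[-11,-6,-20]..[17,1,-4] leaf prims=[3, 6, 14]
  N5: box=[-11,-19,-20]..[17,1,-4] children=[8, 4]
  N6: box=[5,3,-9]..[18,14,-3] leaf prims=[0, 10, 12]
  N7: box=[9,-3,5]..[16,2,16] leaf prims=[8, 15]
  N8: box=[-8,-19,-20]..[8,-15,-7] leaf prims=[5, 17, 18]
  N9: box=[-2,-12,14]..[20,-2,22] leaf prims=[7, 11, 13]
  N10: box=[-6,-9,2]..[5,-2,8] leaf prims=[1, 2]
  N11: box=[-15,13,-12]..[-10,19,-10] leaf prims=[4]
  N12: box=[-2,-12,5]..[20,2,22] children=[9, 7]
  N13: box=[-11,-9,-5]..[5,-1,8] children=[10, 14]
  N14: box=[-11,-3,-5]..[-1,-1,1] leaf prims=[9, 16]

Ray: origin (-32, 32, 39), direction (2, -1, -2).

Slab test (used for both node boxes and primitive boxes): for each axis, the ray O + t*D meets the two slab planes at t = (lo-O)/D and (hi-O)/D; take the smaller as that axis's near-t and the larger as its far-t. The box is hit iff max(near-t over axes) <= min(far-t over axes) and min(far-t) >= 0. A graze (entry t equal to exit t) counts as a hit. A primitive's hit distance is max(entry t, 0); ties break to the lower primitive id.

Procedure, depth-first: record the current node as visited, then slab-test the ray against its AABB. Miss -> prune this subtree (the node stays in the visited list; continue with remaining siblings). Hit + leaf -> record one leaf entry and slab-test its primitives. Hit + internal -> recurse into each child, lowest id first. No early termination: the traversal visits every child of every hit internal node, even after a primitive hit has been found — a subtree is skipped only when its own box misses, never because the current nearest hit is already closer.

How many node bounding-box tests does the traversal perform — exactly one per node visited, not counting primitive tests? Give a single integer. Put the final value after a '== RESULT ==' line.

Trace the traversal:
N0 x:[17/2,26] y:[13,51] z:[17/2,59/2] -> hit [13,26], descend [2, 3]
  N2 x:[21/2,26] y:[30,44] z:[17/2,22] -> miss, prune
  N3 x:[17/2,25] y:[13,51] z:[21,59/2] -> hit [21,25], descend [1, 5]
    N1 x:[17/2,25] y:[13,29] z:[21,51/2] -> hit [21,25], descend [6, 11]
      N6 x:[37/2,25] y:[18,29] z:[21,24] -> hit [21,24] leaf, test {P0@t=21, P10(miss), P12@t=43/2}
      N11 x:[17/2,11] y:[13,19] z:[49/2,51/2] -> miss, prune
    N5 x:[21/2,49/2] y:[31,51] z:[43/2,59/2] -> miss, prune

Summary -> nodes [0, 2, 3, 1, 6, 11, 5]; box-tests=7; leaf-entries=1; first=P0

== RESULT ==
7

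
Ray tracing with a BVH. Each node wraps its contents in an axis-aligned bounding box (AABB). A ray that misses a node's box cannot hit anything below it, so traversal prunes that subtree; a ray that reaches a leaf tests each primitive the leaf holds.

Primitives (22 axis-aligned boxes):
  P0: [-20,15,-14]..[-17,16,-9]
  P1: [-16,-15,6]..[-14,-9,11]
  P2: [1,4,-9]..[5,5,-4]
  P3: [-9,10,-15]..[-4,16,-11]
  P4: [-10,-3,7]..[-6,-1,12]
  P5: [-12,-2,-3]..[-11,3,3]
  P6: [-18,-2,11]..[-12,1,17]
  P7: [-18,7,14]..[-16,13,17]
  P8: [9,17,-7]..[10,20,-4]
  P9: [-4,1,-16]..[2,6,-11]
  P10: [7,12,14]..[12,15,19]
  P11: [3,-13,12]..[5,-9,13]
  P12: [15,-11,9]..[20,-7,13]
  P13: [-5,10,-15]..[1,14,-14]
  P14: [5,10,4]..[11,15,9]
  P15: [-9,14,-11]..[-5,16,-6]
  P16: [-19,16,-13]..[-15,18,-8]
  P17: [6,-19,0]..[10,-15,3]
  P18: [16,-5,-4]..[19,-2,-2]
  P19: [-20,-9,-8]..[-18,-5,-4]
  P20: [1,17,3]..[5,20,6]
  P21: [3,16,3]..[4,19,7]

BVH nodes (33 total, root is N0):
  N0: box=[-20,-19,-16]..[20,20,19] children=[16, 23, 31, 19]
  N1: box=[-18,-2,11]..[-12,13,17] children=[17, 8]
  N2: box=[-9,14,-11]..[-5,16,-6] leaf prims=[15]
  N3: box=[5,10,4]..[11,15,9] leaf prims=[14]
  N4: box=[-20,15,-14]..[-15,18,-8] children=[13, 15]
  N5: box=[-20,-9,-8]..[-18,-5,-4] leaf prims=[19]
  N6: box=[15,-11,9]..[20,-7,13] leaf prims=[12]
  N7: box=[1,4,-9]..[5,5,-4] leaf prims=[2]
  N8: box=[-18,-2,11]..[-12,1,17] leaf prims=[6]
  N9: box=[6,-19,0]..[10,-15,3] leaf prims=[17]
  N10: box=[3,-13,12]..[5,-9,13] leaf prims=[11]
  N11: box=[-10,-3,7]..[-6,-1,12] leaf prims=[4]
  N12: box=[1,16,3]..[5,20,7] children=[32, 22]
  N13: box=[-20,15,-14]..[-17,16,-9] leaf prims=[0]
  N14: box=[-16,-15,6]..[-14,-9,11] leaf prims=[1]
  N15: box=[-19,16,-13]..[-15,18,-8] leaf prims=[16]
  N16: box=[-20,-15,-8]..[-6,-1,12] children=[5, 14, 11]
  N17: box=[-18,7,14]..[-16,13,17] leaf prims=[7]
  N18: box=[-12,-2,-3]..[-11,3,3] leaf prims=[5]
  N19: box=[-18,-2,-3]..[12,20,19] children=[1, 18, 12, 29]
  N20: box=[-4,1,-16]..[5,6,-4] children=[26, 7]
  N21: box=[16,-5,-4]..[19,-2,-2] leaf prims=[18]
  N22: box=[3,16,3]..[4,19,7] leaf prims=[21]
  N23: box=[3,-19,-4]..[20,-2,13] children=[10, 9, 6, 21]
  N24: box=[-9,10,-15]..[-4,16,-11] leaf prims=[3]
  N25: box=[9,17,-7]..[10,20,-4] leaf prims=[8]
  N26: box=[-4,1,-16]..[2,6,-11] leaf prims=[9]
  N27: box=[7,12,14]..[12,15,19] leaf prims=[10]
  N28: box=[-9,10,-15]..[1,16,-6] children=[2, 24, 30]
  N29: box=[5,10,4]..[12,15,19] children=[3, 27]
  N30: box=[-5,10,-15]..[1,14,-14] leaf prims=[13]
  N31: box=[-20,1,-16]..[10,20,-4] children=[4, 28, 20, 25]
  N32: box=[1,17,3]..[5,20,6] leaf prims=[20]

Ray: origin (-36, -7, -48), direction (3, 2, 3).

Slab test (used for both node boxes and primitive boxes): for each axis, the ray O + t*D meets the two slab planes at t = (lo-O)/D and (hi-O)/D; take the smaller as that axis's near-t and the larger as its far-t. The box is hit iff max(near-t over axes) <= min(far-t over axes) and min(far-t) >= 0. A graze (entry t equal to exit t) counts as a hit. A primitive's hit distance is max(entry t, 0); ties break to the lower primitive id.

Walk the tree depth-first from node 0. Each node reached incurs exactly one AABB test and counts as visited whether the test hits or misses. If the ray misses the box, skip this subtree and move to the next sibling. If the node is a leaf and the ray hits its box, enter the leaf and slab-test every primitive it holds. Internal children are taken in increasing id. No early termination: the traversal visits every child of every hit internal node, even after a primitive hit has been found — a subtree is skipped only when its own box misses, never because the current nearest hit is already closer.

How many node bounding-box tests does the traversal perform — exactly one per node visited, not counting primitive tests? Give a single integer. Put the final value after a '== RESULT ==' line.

Traverse from the root:
N0 x:[16/3,56/3] y:[-6,27/2] z:[32/3,67/3] -> hit [32/3,27/2], descend [16, 19, 23, 31]
  N16 x:[16/3,10] y:[-4,3] z:[40/3,20] -> miss, prune
  N19 x:[6,16] y:[5/2,27/2] z:[15,67/3] -> miss, prune
  N23 x:[13,56/3] y:[-6,5/2] z:[44/3,61/3] -> miss, prune
  N31 x:[16/3,46/3] y:[4,27/2] z:[32/3,44/3] -> hit [32/3,27/2], descend [4, 20, 25, 28]
    N4 x:[16/3,7] y:[11,25/2] z:[34/3,40/3] -> miss, prune
    N20 x:[32/3,41/3] y:[4,13/2] z:[32/3,44/3] -> miss, prune
    N25 x:[15,46/3] y:[12,27/2] z:[41/3,44/3] -> miss, prune
    N28 x:[9,37/3] y:[17/2,23/2] z:[11,14] -> hit [11,23/2], descend [2, 24, 30]
      N2 x:[9,31/3] y:[21/2,23/2] z:[37/3,14] -> miss, prune
      N24 x:[9,32/3] y:[17/2,23/2] z:[11,37/3] -> miss, prune
      N30 x:[31/3,37/3] y:[17/2,21/2] z:[11,34/3] -> miss, prune

order=[0, 16, 19, 23, 31, 4, 20, 25, 28, 2, 24, 30]  |boxes|=12  |leaves|=0  hit=miss

== RESULT ==
12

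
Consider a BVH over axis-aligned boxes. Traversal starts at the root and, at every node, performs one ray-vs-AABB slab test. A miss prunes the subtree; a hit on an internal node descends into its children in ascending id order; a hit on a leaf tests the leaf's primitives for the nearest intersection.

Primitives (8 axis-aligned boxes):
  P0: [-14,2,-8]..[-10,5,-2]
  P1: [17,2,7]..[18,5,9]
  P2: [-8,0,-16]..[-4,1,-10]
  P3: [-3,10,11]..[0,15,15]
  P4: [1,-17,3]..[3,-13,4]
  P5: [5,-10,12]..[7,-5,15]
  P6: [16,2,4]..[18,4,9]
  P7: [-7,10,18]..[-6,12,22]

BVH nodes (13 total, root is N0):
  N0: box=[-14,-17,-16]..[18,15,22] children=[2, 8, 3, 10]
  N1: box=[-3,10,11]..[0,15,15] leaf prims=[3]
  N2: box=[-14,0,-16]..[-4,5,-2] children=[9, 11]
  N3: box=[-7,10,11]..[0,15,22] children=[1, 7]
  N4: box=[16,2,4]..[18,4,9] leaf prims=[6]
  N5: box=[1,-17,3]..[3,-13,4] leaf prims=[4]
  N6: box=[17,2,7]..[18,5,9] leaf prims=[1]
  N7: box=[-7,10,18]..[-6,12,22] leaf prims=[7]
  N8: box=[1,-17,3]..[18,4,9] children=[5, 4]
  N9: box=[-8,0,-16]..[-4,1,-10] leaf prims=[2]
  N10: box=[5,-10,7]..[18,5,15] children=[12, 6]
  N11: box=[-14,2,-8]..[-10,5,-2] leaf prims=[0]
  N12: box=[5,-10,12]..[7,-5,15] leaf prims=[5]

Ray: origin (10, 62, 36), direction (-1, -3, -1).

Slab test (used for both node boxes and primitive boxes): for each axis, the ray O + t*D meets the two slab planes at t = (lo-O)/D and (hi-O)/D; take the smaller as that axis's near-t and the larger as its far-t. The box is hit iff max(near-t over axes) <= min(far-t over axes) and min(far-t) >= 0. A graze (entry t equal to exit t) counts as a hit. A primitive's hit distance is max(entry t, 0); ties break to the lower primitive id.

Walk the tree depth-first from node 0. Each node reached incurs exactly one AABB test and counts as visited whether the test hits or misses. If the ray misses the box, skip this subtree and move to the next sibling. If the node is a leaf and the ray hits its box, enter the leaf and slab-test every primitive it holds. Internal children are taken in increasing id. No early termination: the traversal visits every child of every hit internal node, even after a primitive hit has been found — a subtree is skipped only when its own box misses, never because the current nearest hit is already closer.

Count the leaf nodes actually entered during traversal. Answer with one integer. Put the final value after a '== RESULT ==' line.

Walk:
N0 x:[-8,24] y:[47/3,79/3] z:[14,52] -> hit [47/3,24], descend [2, 3, 8, 10]
  N2 x:[14,24] y:[19,62/3] z:[38,52] -> miss, prune
  N3 x:[10,17] y:[47/3,52/3] z:[14,25] -> hit [47/3,17], descend [1, 7]
    N1 x:[10,13] y:[47/3,52/3] z:[21,25] -> miss, prune
    N7 x:[16,17] y:[50/3,52/3] z:[14,18] -> hit [50/3,17] leaf, test {P7@t=50/3}
  N8 x:[-8,9] y:[58/3,79/3] z:[27,33] -> miss, prune
  N10 x:[-8,5] y:[19,24] z:[21,29] -> miss, prune

Visited [0, 2, 3, 1, 7, 8, 10]. Tests: 7 box, 1 leaf. Nearest: P7.

== RESULT ==
1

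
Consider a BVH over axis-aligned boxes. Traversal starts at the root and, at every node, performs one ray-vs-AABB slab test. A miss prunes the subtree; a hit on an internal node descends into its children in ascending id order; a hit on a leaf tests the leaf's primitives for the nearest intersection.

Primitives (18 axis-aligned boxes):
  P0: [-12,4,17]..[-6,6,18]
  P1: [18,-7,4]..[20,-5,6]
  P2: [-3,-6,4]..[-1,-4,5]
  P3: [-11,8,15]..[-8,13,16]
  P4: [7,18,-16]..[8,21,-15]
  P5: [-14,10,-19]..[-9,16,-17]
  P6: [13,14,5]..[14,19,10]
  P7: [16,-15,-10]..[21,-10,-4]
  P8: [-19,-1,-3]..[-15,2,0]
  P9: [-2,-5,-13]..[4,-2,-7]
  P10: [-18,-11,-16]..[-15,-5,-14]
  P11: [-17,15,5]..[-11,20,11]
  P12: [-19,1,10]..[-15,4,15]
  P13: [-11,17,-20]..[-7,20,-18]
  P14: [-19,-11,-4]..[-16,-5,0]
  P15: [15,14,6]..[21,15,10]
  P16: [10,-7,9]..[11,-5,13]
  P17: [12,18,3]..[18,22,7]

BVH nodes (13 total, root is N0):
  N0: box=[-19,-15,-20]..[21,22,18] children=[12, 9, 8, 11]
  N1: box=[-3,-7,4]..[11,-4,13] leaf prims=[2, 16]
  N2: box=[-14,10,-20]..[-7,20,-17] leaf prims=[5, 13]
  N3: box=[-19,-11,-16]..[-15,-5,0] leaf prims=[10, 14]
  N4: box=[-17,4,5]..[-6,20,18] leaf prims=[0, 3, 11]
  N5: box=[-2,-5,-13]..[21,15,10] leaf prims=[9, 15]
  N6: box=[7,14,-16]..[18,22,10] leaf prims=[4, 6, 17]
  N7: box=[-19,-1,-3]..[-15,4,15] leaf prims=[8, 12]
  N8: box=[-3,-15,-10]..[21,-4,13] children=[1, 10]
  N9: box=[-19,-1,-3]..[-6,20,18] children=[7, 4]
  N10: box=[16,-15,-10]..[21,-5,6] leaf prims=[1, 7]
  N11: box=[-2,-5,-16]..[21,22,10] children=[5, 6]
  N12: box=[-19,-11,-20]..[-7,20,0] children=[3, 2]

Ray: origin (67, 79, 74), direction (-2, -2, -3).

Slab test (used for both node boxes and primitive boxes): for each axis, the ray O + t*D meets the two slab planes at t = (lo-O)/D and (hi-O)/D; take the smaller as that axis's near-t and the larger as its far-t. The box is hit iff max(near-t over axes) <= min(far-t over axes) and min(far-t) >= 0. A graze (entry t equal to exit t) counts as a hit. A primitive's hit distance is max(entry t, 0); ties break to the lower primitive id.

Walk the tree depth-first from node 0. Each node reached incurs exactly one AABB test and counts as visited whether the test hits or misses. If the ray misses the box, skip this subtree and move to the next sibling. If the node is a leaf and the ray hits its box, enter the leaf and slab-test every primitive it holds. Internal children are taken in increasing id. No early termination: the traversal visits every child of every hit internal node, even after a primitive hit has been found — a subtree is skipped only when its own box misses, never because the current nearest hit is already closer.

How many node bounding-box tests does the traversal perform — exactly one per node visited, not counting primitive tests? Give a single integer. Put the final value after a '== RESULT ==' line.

Trace the traversal:
N0 x:[23,43] y:[57/2,47] z:[56/3,94/3] -> hit [57/2,94/3], descend [8, 9, 11, 12]
  N8 x:[23,35] y:[83/2,47] z:[61/3,28] -> miss, prune
  N9 x:[73/2,43] y:[59/2,40] z:[56/3,77/3] -> miss, prune
  N11 x:[23,69/2] y:[57/2,42] z:[64/3,30] -> hit [57/2,30], descend [5, 6]
    N5 x:[23,69/2] y:[32,42] z:[64/3,29] -> miss, prune
    N6 x:[49/2,30] y:[57/2,65/2] z:[64/3,30] -> hit [57/2,30] leaf, test {P4@t=89/3, P6(miss), P17(miss)}
  N12 x:[37,43] y:[59/2,45] z:[74/3,94/3] -> miss, prune

7 AABB tests over nodes [0, 8, 9, 11, 5, 6, 12]; 1 leaf entered; closest P4.

== RESULT ==
7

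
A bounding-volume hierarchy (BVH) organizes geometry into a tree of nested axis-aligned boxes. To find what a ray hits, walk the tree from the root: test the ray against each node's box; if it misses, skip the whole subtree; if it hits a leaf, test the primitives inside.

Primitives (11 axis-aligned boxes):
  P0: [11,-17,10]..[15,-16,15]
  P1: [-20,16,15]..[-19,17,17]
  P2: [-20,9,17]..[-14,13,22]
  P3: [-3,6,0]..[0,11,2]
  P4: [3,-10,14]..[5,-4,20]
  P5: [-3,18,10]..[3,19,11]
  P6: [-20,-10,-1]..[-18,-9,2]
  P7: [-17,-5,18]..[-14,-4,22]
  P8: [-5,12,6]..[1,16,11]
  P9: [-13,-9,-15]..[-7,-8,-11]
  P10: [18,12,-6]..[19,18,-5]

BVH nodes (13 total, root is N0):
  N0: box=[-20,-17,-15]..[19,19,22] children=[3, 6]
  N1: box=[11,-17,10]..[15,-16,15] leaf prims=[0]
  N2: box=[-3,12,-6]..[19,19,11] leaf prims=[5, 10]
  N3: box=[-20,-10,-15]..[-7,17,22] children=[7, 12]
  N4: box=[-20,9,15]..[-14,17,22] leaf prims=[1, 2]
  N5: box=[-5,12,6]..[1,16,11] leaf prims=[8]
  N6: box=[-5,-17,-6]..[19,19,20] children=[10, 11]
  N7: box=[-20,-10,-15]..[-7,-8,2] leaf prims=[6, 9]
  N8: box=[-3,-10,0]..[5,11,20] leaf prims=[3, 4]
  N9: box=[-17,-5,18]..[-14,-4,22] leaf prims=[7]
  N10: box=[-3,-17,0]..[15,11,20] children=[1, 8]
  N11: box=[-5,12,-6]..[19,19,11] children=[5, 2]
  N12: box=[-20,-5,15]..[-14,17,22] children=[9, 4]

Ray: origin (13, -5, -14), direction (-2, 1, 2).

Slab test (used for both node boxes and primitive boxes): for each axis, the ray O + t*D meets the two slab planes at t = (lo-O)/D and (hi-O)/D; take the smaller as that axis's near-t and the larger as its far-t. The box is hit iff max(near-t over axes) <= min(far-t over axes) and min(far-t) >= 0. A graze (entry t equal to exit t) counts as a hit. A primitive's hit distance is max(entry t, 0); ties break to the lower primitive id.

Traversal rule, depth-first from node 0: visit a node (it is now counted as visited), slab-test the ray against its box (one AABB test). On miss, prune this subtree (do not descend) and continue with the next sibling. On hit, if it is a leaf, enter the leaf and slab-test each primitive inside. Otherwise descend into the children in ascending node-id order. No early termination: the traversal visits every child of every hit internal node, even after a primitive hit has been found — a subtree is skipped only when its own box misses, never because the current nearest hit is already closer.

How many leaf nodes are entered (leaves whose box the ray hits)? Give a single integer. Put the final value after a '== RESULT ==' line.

Trace the traversal:
N0 x:[-3,33/2] y:[-12,24] z:[-1/2,18] -> hit [-1/2,33/2], descend [3, 6]
  N3 x:[10,33/2] y:[-5,22] z:[-1/2,18] -> hit [10,33/2], descend [7, 12]
    N7 x:[10,33/2] y:[-5,-3] z:[-1/2,8] -> miss, prune
    N12 x:[27/2,33/2] y:[0,22] z:[29/2,18] -> hit [29/2,33/2], descend [4, 9]
      N4 x:[27/2,33/2] y:[14,22] z:[29/2,18] -> hit [29/2,33/2] leaf, test {P1(miss), P2@t=31/2}
      N9 x:[27/2,15] y:[0,1] z:[16,18] -> miss, prune
  N6 x:[-3,9] y:[-12,24] z:[4,17] -> hit [4,9], descend [10, 11]
    N10 x:[-1,8] y:[-12,16] z:[7,17] -> hit [7,8], descend [1, 8]
      N1 x:[-1,1] y:[-12,-11] z:[12,29/2] -> miss, prune
      N8 x:[4,8] y:[-5,16] z:[7,17] -> hit [7,8] leaf, test {P3(miss), P4(miss)}
    N11 x:[-3,9] y:[17,24] z:[4,25/2] -> miss, prune

Summary -> nodes [0, 3, 7, 12, 4, 9, 6, 10, 1, 8, 11]; box-tests=11; leaf-entries=2; first=P2

== RESULT ==
2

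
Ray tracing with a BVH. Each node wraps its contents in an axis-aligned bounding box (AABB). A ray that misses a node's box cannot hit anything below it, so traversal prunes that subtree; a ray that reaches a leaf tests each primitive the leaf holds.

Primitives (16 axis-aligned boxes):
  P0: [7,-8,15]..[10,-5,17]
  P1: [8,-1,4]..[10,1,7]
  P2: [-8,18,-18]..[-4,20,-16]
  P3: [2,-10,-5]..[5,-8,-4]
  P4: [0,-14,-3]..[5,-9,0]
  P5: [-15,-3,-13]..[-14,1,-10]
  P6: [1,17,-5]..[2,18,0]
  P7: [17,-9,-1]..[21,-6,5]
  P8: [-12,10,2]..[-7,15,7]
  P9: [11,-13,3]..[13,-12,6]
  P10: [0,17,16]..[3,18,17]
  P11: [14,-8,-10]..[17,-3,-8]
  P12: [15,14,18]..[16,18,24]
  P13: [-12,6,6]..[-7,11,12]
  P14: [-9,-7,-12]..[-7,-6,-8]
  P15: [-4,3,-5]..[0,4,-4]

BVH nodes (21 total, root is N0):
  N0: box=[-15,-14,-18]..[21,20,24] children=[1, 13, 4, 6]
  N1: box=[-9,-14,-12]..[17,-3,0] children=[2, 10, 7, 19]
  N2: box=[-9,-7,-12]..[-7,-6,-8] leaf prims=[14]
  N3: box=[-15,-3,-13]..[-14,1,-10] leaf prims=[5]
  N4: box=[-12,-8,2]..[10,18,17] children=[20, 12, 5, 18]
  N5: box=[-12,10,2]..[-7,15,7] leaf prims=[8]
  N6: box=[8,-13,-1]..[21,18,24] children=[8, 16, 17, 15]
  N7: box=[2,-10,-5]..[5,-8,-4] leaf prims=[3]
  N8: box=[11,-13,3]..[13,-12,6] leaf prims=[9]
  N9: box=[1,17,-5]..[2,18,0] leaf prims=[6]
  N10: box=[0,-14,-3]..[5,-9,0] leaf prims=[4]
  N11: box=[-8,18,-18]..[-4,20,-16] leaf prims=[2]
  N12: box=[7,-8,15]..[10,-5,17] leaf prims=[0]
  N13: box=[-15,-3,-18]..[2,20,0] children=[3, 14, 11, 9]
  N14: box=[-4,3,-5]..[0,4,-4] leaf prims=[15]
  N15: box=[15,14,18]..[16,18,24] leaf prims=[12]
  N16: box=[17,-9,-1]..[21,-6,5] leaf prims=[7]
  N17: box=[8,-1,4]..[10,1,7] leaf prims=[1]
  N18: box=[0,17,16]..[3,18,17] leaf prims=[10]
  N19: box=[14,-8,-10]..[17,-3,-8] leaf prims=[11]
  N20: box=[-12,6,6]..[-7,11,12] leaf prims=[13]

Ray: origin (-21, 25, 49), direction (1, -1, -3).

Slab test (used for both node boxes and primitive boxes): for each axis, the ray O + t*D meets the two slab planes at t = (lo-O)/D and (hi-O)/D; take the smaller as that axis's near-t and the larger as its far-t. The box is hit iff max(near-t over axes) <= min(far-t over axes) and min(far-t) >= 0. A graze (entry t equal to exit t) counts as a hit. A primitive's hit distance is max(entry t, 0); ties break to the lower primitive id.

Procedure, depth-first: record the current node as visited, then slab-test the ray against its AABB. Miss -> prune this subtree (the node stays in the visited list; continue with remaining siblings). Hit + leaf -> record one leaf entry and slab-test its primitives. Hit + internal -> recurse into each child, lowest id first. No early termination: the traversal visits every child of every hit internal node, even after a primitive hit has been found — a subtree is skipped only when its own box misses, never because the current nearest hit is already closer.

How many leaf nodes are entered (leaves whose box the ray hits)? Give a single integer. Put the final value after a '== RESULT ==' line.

Trace the traversal:
N0 x:[6,42] y:[5,39] z:[25/3,67/3] -> hit [25/3,67/3], descend [1, 4, 6, 13]
  N1 x:[12,38] y:[28,39] z:[49/3,61/3] -> miss, prune
  N4 x:[9,31] y:[7,33] z:[32/3,47/3] -> hit [32/3,47/3], descend [5, 12, 18, 20]
    N5 x:[9,14] y:[10,15] z:[14,47/3] -> hit [14,14] leaf, test {P8@t=14}
    N12 x:[28,31] y:[30,33] z:[32/3,34/3] -> miss, prune
    N18 x:[21,24] y:[7,8] z:[32/3,11] -> miss, prune
    N20 x:[9,14] y:[14,19] z:[37/3,43/3] -> hit [14,14] leaf, test {P13@t=14}
  N6 x:[29,42] y:[7,38] z:[25/3,50/3] -> miss, prune
  N13 x:[6,23] y:[5,28] z:[49/3,67/3] -> hit [49/3,67/3], descend [3, 9, 11, 14]
    N3 x:[6,7] y:[24,28] z:[59/3,62/3] -> miss, prune
    N9 x:[22,23] y:[7,8] z:[49/3,18] -> miss, prune
    N11 x:[13,17] y:[5,7] z:[65/3,67/3] -> miss, prune
    N14 x:[17,21] y:[21,22] z:[53/3,18] -> miss, prune

order=[0, 1, 4, 5, 12, 18, 20, 6, 13, 3, 9, 11, 14]  |boxes|=13  |leaves|=2  hit=P8

== RESULT ==
2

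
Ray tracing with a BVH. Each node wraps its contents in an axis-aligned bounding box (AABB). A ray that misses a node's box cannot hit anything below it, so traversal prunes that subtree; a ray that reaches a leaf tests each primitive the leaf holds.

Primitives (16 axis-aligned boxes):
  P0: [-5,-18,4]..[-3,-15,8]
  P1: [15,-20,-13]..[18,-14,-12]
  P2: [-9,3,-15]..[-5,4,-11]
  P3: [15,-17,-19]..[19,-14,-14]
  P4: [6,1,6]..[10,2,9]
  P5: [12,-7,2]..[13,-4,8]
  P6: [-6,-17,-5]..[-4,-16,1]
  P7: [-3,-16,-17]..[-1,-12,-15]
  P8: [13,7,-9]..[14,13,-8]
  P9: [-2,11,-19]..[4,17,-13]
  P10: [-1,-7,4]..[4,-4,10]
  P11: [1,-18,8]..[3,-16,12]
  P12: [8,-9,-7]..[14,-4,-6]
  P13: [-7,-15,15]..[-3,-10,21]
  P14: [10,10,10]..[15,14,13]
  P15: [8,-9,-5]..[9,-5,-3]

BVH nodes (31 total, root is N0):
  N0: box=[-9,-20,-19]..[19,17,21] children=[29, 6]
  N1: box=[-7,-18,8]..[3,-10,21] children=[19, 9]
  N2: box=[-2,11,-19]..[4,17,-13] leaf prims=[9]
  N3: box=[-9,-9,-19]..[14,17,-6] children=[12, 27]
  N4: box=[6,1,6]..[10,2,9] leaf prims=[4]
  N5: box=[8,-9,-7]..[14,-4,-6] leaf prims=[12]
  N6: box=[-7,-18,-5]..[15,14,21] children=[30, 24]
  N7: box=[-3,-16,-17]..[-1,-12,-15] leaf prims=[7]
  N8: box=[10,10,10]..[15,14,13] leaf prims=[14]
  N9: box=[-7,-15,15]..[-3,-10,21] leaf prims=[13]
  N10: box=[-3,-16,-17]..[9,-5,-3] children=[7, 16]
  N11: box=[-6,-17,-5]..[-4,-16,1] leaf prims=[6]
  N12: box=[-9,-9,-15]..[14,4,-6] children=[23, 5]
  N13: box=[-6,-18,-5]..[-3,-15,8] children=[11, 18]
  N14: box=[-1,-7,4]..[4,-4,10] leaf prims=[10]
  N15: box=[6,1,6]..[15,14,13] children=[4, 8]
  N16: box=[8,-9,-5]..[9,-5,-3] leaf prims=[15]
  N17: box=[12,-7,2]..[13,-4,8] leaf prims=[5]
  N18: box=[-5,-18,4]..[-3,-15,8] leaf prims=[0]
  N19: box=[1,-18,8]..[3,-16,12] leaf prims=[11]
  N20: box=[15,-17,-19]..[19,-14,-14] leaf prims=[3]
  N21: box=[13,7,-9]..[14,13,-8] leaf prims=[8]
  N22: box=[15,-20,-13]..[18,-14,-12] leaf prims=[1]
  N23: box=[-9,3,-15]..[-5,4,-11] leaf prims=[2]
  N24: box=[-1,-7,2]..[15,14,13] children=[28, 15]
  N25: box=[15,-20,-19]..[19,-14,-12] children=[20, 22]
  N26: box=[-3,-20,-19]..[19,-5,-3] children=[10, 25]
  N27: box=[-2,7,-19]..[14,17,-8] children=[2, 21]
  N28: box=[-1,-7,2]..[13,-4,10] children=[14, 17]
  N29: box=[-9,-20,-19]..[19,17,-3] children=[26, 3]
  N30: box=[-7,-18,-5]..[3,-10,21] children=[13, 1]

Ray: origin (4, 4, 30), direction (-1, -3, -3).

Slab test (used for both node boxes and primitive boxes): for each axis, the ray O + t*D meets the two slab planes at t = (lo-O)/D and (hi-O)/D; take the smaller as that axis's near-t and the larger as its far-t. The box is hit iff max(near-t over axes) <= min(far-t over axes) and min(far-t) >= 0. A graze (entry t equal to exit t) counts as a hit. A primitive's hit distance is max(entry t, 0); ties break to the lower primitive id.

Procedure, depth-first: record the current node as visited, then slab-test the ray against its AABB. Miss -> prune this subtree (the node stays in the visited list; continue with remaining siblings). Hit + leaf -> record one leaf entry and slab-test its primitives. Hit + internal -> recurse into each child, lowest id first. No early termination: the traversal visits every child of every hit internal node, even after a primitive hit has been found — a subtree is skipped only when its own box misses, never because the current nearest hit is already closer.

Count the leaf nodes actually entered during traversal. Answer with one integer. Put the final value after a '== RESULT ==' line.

Trace the traversal:
N0 x:[-15,13] y:[-13/3,8] z:[3,49/3] -> hit [3,8], descend [6, 29]
  N6 x:[-11,11] y:[-10/3,22/3] z:[3,35/3] -> hit [3,22/3], descend [24, 30]
    N24 x:[-11,5] y:[-10/3,11/3] z:[17/3,28/3] -> miss, prune
    N30 x:[1,11] y:[14/3,22/3] z:[3,35/3] -> hit [14/3,22/3], descend [1, 13]
      N1 x:[1,11] y:[14/3,22/3] z:[3,22/3] -> hit [14/3,22/3], descend [9, 19]
        N9 x:[7,11] y:[14/3,19/3] z:[3,5] -> miss, prune
        N19 x:[1,3] y:[20/3,22/3] z:[6,22/3] -> miss, prune
      N13 x:[7,10] y:[19/3,22/3] z:[22/3,35/3] -> hit [22/3,22/3], descend [11, 18]
        N11 x:[8,10] y:[20/3,7] z:[29/3,35/3] -> miss, prune
        N18 x:[7,9] y:[19/3,22/3] z:[22/3,26/3] -> hit [22/3,22/3] leaf, test {P0@t=22/3}
  N29 x:[-15,13] y:[-13/3,8] z:[11,49/3] -> miss, prune

order=[0, 6, 24, 30, 1, 9, 19, 13, 11, 18, 29]  |boxes|=11  |leaves|=1  hit=P0

== RESULT ==
1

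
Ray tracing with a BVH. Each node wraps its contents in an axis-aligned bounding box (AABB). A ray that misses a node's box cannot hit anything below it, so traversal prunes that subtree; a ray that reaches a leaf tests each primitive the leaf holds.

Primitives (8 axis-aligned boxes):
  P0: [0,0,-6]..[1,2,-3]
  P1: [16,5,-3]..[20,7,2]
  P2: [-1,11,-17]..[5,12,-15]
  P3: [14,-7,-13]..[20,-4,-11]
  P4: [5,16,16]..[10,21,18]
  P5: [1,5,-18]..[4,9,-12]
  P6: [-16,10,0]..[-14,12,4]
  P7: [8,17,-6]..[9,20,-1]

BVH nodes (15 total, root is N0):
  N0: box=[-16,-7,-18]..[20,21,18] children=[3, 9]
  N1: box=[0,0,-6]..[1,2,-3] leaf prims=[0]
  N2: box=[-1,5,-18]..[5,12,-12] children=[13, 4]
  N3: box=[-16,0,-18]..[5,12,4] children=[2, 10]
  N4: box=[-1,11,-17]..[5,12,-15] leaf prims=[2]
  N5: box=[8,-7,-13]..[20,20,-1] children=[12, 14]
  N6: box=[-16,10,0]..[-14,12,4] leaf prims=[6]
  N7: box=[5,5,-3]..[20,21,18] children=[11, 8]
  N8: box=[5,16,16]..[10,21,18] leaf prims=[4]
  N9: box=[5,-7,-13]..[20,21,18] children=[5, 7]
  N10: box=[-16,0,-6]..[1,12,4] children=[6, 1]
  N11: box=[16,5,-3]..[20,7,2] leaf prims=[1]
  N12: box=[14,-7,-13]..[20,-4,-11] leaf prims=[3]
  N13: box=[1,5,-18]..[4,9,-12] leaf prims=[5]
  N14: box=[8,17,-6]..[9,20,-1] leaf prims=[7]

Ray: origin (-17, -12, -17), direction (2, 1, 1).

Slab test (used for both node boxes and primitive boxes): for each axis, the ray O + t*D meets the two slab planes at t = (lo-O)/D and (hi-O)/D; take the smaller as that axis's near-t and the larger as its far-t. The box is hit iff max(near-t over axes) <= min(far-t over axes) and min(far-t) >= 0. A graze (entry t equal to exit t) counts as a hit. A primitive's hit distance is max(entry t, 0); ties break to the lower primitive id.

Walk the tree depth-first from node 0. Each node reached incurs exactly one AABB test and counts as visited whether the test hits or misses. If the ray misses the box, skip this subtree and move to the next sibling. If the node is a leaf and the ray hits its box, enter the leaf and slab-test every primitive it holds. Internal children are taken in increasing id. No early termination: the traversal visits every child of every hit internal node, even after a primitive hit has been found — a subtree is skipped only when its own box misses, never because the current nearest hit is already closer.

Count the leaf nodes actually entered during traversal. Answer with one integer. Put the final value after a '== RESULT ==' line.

Trace the traversal:
N0 x:[1/2,37/2] y:[5,33] z:[-1,35] -> hit [5,37/2], descend [3, 9]
  N3 x:[1/2,11] y:[12,24] z:[-1,21] -> miss, prune
  N9 x:[11,37/2] y:[5,33] z:[4,35] -> hit [11,37/2], descend [5, 7]
    N5 x:[25/2,37/2] y:[5,32] z:[4,16] -> hit [25/2,16], descend [12, 14]
      N12 x:[31/2,37/2] y:[5,8] z:[4,6] -> miss, prune
      N14 x:[25/2,13] y:[29,32] z:[11,16] -> miss, prune
    N7 x:[11,37/2] y:[17,33] z:[14,35] -> hit [17,37/2], descend [8, 11]
      N8 x:[11,27/2] y:[28,33] z:[33,35] -> miss, prune
      N11 x:[33/2,37/2] y:[17,19] z:[14,19] -> hit [17,37/2] leaf, test {P1@t=17}

9 AABB tests over nodes [0, 3, 9, 5, 12, 14, 7, 8, 11]; 1 leaf entered; closest P1.

== RESULT ==
1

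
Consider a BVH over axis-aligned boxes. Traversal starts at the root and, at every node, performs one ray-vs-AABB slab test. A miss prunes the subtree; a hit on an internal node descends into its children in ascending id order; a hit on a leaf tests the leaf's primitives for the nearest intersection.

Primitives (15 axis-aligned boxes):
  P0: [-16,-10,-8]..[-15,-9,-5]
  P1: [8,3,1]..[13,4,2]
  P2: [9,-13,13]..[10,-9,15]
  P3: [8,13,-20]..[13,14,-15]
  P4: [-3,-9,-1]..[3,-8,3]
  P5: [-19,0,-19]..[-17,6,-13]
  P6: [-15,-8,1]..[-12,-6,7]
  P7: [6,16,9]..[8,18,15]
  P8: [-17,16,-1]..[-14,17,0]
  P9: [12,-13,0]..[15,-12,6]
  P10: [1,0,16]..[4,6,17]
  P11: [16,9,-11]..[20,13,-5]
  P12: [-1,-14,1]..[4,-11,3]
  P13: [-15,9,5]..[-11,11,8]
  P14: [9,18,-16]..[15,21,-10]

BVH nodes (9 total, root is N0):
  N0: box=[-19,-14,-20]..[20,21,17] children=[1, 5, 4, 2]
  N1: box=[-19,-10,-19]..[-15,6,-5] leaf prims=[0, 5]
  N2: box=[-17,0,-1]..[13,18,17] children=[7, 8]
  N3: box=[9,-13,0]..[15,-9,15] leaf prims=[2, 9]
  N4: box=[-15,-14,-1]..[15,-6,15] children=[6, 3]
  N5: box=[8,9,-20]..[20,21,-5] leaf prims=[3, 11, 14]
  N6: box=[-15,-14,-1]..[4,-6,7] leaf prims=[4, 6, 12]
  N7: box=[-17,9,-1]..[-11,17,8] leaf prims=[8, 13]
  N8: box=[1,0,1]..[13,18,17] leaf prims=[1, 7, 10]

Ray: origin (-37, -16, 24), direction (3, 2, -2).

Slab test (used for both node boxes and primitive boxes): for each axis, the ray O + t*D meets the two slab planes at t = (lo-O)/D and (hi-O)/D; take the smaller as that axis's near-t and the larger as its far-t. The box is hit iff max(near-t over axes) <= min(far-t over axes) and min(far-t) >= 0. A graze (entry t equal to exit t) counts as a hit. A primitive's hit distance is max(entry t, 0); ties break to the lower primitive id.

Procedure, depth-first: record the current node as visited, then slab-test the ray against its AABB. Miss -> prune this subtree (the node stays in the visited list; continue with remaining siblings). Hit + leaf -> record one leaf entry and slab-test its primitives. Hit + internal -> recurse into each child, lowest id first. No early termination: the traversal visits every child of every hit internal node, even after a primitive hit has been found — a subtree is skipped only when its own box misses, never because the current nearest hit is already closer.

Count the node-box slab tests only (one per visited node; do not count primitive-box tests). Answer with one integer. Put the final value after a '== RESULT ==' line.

Walk:
N0 x:[6,19] y:[1,37/2] z:[7/2,22] -> hit [6,37/2], descend [1, 2, 4, 5]
  N1 x:[6,22/3] y:[3,11] z:[29/2,43/2] -> miss, prune
  N2 x:[20/3,50/3] y:[8,17] z:[7/2,25/2] -> hit [8,25/2], descend [7, 8]
    N7 x:[20/3,26/3] y:[25/2,33/2] z:[8,25/2] -> miss, prune
    N8 x:[38/3,50/3] y:[8,17] z:[7/2,23/2] -> miss, prune
  N4 x:[22/3,52/3] y:[1,5] z:[9/2,25/2] -> miss, prune
  N5 x:[15,19] y:[25/2,37/2] z:[29/2,22] -> hit [15,37/2] leaf, test {P3(miss), P11(miss), P14@t=17}

Summary -> nodes [0, 1, 2, 7, 8, 4, 5]; box-tests=7; leaf-entries=1; first=P14

== RESULT ==
7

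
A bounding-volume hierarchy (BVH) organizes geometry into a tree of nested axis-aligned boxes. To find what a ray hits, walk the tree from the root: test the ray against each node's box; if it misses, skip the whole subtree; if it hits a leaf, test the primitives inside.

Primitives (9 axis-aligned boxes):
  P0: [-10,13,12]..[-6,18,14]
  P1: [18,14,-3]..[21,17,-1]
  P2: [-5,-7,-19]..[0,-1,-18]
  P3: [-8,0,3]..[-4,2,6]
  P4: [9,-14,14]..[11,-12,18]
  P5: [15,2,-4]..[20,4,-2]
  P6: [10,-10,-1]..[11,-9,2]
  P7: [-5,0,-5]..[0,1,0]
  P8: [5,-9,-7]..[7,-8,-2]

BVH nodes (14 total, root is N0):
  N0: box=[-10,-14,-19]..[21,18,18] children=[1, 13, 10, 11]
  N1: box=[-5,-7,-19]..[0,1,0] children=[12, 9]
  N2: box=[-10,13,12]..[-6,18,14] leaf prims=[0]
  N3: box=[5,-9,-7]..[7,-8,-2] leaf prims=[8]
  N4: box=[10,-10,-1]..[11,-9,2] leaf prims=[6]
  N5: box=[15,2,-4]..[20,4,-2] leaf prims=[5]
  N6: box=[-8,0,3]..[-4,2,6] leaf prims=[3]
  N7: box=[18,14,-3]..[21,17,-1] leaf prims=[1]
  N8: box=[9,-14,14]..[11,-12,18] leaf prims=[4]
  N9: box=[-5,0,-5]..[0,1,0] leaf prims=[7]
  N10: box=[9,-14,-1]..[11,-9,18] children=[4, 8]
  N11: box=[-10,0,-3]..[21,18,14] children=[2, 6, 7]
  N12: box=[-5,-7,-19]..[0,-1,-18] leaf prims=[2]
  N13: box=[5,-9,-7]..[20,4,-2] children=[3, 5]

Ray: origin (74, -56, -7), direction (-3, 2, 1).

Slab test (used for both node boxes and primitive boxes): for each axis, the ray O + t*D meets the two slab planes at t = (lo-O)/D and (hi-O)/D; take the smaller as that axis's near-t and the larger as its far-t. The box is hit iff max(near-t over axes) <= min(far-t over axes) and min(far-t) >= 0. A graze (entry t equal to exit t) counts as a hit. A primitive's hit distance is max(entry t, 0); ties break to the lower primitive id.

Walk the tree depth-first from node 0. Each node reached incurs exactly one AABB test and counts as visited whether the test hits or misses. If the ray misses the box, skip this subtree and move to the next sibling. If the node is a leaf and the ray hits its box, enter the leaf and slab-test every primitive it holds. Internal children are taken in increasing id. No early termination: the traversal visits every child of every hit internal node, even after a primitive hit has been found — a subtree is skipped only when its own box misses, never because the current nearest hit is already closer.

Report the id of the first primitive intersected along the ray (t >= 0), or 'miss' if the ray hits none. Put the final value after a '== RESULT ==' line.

Traverse from the root:
N0 x:[53/3,28] y:[21,37] z:[-12,25] -> hit [21,25], descend [1, 10, 11, 13]
  N1 x:[74/3,79/3] y:[49/2,57/2] z:[-12,7] -> miss, prune
  N10 x:[21,65/3] y:[21,47/2] z:[6,25] -> hit [21,65/3], descend [4, 8]
    N4 x:[21,64/3] y:[23,47/2] z:[6,9] -> miss, prune
    N8 x:[21,65/3] y:[21,22] z:[21,25] -> hit [21,65/3] leaf, test {P4@t=21}
  N11 x:[53/3,28] y:[28,37] z:[4,21] -> miss, prune
  N13 x:[18,23] y:[47/2,30] z:[0,5] -> miss, prune

7 AABB tests over nodes [0, 1, 10, 4, 8, 11, 13]; 1 leaf entered; closest P4.

== RESULT ==
4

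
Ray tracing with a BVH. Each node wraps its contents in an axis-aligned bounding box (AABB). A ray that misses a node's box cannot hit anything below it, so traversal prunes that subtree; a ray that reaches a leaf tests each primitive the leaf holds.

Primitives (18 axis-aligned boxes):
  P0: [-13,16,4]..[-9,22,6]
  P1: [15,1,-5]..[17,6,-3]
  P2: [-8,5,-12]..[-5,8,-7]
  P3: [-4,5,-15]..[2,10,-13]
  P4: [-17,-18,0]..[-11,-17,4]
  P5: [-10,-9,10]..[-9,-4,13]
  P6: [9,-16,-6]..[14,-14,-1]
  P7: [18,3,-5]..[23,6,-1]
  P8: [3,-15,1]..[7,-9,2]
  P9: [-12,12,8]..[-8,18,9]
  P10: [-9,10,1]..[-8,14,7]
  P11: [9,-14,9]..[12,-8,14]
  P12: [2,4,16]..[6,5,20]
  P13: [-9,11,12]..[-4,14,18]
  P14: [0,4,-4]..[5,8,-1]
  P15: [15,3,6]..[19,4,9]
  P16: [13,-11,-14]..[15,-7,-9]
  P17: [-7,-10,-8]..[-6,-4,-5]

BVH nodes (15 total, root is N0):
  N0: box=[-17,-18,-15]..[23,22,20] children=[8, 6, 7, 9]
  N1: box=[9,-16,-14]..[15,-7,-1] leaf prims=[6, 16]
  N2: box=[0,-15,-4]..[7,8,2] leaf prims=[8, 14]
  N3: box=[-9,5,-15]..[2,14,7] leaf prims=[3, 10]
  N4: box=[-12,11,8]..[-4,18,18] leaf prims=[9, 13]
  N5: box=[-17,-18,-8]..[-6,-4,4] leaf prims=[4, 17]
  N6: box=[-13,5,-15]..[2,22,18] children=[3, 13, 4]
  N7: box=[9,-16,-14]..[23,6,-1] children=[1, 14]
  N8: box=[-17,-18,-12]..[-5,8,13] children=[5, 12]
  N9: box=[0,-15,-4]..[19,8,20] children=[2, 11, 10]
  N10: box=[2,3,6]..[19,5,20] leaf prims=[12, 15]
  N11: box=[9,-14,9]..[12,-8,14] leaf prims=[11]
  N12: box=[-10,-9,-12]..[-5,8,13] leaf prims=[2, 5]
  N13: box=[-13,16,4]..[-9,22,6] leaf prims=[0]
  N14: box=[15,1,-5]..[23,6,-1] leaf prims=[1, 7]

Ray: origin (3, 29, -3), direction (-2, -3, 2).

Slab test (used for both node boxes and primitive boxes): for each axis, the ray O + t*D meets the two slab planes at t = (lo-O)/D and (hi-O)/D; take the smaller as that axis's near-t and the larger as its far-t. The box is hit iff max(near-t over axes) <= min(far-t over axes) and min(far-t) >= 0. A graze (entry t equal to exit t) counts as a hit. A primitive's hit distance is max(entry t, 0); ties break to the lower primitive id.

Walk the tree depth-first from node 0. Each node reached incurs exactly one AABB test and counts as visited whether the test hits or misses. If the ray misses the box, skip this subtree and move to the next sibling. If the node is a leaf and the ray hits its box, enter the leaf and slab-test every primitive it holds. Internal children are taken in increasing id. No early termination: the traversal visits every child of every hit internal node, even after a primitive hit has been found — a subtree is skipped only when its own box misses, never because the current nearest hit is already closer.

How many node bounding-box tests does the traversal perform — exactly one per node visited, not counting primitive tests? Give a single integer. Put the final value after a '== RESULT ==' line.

Trace the traversal:
N0 x:[-10,10] y:[7/3,47/3] z:[-6,23/2] -> hit [7/3,10], descend [6, 7, 8, 9]
  N6 x:[1/2,8] y:[7/3,8] z:[-6,21/2] -> hit [7/3,8], descend [3, 4, 13]
    N3 x:[1/2,6] y:[5,8] z:[-6,5] -> hit [5,5] leaf, test {P3(miss), P10(miss)}
    N4 x:[7/2,15/2] y:[11/3,6] z:[11/2,21/2] -> hit [11/2,6] leaf, test {P9@t=11/2, P13(miss)}
    N13 x:[6,8] y:[7/3,13/3] z:[7/2,9/2] -> miss, prune
  N7 x:[-10,-3] y:[23/3,15] z:[-11/2,1] -> miss, prune
  N8 x:[4,10] y:[7,47/3] z:[-9/2,8] -> hit [7,8], descend [5, 12]
    N5 x:[9/2,10] y:[11,47/3] z:[-5/2,7/2] -> miss, prune
    N12 x:[4,13/2] y:[7,38/3] z:[-9/2,8] -> miss, prune
  N9 x:[-8,3/2] y:[7,44/3] z:[-1/2,23/2] -> miss, prune

10 AABB tests over nodes [0, 6, 3, 4, 13, 7, 8, 5, 12, 9]; 2 leaves entered; closest P9.

== RESULT ==
10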